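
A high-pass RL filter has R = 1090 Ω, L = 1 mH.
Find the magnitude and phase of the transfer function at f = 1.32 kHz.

Step 1 — Angular frequency: ω = 2π·1320 = 8294 rad/s.
Step 2 — Transfer function: H(jω) = jωL/(R + jωL).
Step 3 — Numerator jωL = j·8.294; denominator R + jωL = 1090 + j8.294.
Step 4 — H = 5.789e-05 + j0.007609.
Step 5 — Magnitude: |H| = 0.007609 (-42.4 dB); phase: φ = 89.6°.

|H| = 0.007609 (-42.4 dB), φ = 89.6°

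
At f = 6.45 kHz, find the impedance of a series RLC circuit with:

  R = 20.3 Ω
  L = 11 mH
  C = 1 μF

Step 1 — Angular frequency: ω = 2π·f = 2π·6450 = 4.053e+04 rad/s.
Step 2 — Component impedances:
  R: Z = R = 20.3 Ω
  L: Z = jωL = j·4.053e+04·0.011 = 0 + j445.8 Ω
  C: Z = 1/(jωC) = -j/(ω·C) = 0 - j24.68 Ω
Step 3 — Series combination: Z_total = R + L + C = 20.3 + j421.1 Ω = 421.6∠87.2° Ω.

Z = 20.3 + j421.1 Ω = 421.6∠87.2° Ω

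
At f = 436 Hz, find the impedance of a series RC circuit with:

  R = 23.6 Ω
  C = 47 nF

Step 1 — Angular frequency: ω = 2π·f = 2π·436 = 2739 rad/s.
Step 2 — Component impedances:
  R: Z = R = 23.6 Ω
  C: Z = 1/(jωC) = -j/(ω·C) = 0 - j7767 Ω
Step 3 — Series combination: Z_total = R + C = 23.6 - j7767 Ω = 7767∠-89.8° Ω.

Z = 23.6 - j7767 Ω = 7767∠-89.8° Ω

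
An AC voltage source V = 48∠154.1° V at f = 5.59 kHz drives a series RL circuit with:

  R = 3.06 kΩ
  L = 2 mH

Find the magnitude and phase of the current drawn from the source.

Step 1 — Angular frequency: ω = 2π·f = 2π·5590 = 3.512e+04 rad/s.
Step 2 — Component impedances:
  R: Z = R = 3060 Ω
  L: Z = jωL = j·3.512e+04·0.002 = 0 + j70.25 Ω
Step 3 — Series combination: Z_total = R + L = 3060 + j70.25 Ω = 3061∠1.3° Ω.
Step 4 — Source phasor: V = 48∠154.1° V = -43.18 + j20.97 V.
Step 5 — Ohm's law: I = V / Z_total = (-43.18 + j20.97) / (3060 + j70.25) = -0.01395 + j0.007172 A.
Step 6 — Convert to polar: |I| = 0.01568 A, ∠I = 152.8°.

I = 0.01568∠152.8° A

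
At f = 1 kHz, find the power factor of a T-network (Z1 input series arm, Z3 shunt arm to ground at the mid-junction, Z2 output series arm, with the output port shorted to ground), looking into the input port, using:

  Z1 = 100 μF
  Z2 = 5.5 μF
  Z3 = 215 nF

Step 1 — Angular frequency: ω = 2π·f = 2π·1000 = 6283 rad/s.
Step 2 — Component impedances:
  Z1: Z = 1/(jωC) = -j/(ω·C) = 0 - j1.592 Ω
  Z2: Z = 1/(jωC) = -j/(ω·C) = 0 - j28.94 Ω
  Z3: Z = 1/(jωC) = -j/(ω·C) = 0 - j740.3 Ω
Step 3 — With the output port shorted to ground, the output series arm Z2 runs from the junction to ground; the shunt arm Z3 also runs from the junction to ground. They appear in parallel: Z3 || Z2 = 0 - j27.85 Ω.
Step 4 — Series with input arm Z1: Z_in = Z1 + (Z3 || Z2) = 0 - j29.44 Ω = 29.44∠-90.0° Ω.
Step 5 — Power factor: PF = cos(φ) = Re(Z)/|Z| = 0/29.44 = 0.
Step 6 — Type: Im(Z) = -29.44 ⇒ leading (phase φ = -90.0°).

PF = 0 (leading, φ = -90.0°)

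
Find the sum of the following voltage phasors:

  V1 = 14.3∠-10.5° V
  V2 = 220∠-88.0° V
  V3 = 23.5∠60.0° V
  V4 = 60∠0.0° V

Step 1 — Convert each phasor to rectangular form:
  V1 = 14.3·(cos(-10.5°) + j·sin(-10.5°)) = 14.06 - j2.606 V
  V2 = 220·(cos(-88.0°) + j·sin(-88.0°)) = 7.678 - j219.9 V
  V3 = 23.5·(cos(60.0°) + j·sin(60.0°)) = 11.75 + j20.35 V
  V4 = 60·(cos(0.0°) + j·sin(0.0°)) = 60 V
Step 2 — Sum components: V_total = 93.49 - j202.1 V.
Step 3 — Convert to polar: |V_total| = 222.7 V, ∠V_total = -65.2°.

V_total = 222.7∠-65.2° V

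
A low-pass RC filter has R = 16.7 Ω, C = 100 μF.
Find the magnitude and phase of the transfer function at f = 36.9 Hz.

Step 1 — Angular frequency: ω = 2π·36.9 = 231.8 rad/s.
Step 2 — Transfer function: H(jω) = 1/(1 + jωRC).
Step 3 — Denominator: 1 + jωRC = 1 + j·231.8·16.7·0.0001 = 1 + j0.3872.
Step 4 — H = 0.8696 - j0.3367.
Step 5 — Magnitude: |H| = 0.9325 (-0.6 dB); phase: φ = -21.2°.

|H| = 0.9325 (-0.6 dB), φ = -21.2°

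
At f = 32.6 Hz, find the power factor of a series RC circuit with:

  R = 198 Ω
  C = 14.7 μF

Step 1 — Angular frequency: ω = 2π·f = 2π·32.6 = 204.8 rad/s.
Step 2 — Component impedances:
  R: Z = R = 198 Ω
  C: Z = 1/(jωC) = -j/(ω·C) = 0 - j332.1 Ω
Step 3 — Series combination: Z_total = R + C = 198 - j332.1 Ω = 386.7∠-59.2° Ω.
Step 4 — Power factor: PF = cos(φ) = Re(Z)/|Z| = 198/386.66 = 0.5121.
Step 5 — Type: Im(Z) = -332.1 ⇒ leading (phase φ = -59.2°).

PF = 0.5121 (leading, φ = -59.2°)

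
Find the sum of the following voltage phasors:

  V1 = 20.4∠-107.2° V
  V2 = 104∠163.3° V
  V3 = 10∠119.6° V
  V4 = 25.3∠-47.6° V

Step 1 — Convert each phasor to rectangular form:
  V1 = 20.4·(cos(-107.2°) + j·sin(-107.2°)) = -6.032 - j19.49 V
  V2 = 104·(cos(163.3°) + j·sin(163.3°)) = -99.61 + j29.89 V
  V3 = 10·(cos(119.6°) + j·sin(119.6°)) = -4.939 + j8.695 V
  V4 = 25.3·(cos(-47.6°) + j·sin(-47.6°)) = 17.06 - j18.68 V
Step 2 — Sum components: V_total = -93.53 + j0.4098 V.
Step 3 — Convert to polar: |V_total| = 93.53 V, ∠V_total = 179.7°.

V_total = 93.53∠179.7° V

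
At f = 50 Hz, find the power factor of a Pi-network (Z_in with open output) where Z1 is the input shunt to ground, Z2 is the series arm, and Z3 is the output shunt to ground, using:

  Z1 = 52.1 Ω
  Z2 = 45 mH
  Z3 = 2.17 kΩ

Step 1 — Angular frequency: ω = 2π·f = 2π·50 = 314.2 rad/s.
Step 2 — Component impedances:
  Z1: Z = R = 52.1 Ω
  Z2: Z = jωL = j·314.2·0.045 = 0 + j14.14 Ω
  Z3: Z = R = 2170 Ω
Step 3 — With open output, the series arm Z2 and the output shunt Z3 appear in series to ground: Z2 + Z3 = 2170 + j14.14 Ω.
Step 4 — Parallel with input shunt Z1: Z_in = Z1 || (Z2 + Z3) = 50.88 + j0.007771 Ω = 50.88∠0.0° Ω.
Step 5 — Power factor: PF = cos(φ) = Re(Z)/|Z| = 50.88/50.88 = 1.
Step 6 — Type: Im(Z) = 0.007771 ⇒ lagging (phase φ = 0.0°).

PF = 1 (lagging, φ = 0.0°)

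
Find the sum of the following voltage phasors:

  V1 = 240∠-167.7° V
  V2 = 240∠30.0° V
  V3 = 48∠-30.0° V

Step 1 — Convert each phasor to rectangular form:
  V1 = 240·(cos(-167.7°) + j·sin(-167.7°)) = -234.5 - j51.13 V
  V2 = 240·(cos(30.0°) + j·sin(30.0°)) = 207.8 + j120 V
  V3 = 48·(cos(-30.0°) + j·sin(-30.0°)) = 41.57 - j24 V
Step 2 — Sum components: V_total = 14.92 + j44.87 V.
Step 3 — Convert to polar: |V_total| = 47.29 V, ∠V_total = 71.6°.

V_total = 47.29∠71.6° V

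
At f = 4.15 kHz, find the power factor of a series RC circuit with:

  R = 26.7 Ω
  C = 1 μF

Step 1 — Angular frequency: ω = 2π·f = 2π·4150 = 2.608e+04 rad/s.
Step 2 — Component impedances:
  R: Z = R = 26.7 Ω
  C: Z = 1/(jωC) = -j/(ω·C) = 0 - j38.35 Ω
Step 3 — Series combination: Z_total = R + C = 26.7 - j38.35 Ω = 46.73∠-55.2° Ω.
Step 4 — Power factor: PF = cos(φ) = Re(Z)/|Z| = 26.7/46.73 = 0.5714.
Step 5 — Type: Im(Z) = -38.35 ⇒ leading (phase φ = -55.2°).

PF = 0.5714 (leading, φ = -55.2°)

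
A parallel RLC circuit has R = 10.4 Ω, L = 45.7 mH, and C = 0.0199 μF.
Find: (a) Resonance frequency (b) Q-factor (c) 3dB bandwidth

Step 1 — Resonance: ω₀ = 1/√(LC) = 1/√(0.0457·1.99e-08) = 3.316e+04 rad/s.
Step 2 — f₀ = ω₀/(2π) = 5278 Hz.
Step 3 — Parallel Q: Q = R/(ω₀L) = 10.4/(3.316e+04·0.0457) = 0.006863.
Step 4 — Bandwidth: Δω = ω₀/Q = 4.832e+06 rad/s; BW = Δω/(2π) = 7.69e+05 Hz.

(a) f₀ = 5278 Hz  (b) Q = 0.006863  (c) BW = 7.69e+05 Hz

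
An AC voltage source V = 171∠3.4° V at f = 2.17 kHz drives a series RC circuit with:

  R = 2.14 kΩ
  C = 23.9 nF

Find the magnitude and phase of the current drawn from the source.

Step 1 — Angular frequency: ω = 2π·f = 2π·2170 = 1.363e+04 rad/s.
Step 2 — Component impedances:
  R: Z = R = 2140 Ω
  C: Z = 1/(jωC) = -j/(ω·C) = 0 - j3069 Ω
Step 3 — Series combination: Z_total = R + C = 2140 - j3069 Ω = 3741∠-55.1° Ω.
Step 4 — Source phasor: V = 171∠3.4° V = 170.7 + j10.14 V.
Step 5 — Ohm's law: I = V / Z_total = (170.7 + j10.14) / (2140 - j3069) = 0.02387 + j0.03898 A.
Step 6 — Convert to polar: |I| = 0.04571 A, ∠I = 58.5°.

I = 0.04571∠58.5° A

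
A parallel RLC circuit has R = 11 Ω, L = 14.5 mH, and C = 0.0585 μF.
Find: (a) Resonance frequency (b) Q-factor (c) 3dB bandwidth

Step 1 — Resonance: ω₀ = 1/√(LC) = 1/√(0.0145·5.85e-08) = 3.434e+04 rad/s.
Step 2 — f₀ = ω₀/(2π) = 5465 Hz.
Step 3 — Parallel Q: Q = R/(ω₀L) = 11/(3.434e+04·0.0145) = 0.02209.
Step 4 — Bandwidth: Δω = ω₀/Q = 1.554e+06 rad/s; BW = Δω/(2π) = 2.473e+05 Hz.

(a) f₀ = 5465 Hz  (b) Q = 0.02209  (c) BW = 2.473e+05 Hz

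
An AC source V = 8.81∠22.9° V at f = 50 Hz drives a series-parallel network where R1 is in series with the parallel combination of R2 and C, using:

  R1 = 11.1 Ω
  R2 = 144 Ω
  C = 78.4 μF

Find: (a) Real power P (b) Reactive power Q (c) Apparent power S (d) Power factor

Step 1 — Angular frequency: ω = 2π·f = 2π·50 = 314.2 rad/s.
Step 2 — Component impedances:
  R1: Z = R = 11.1 Ω
  R2: Z = R = 144 Ω
  C: Z = 1/(jωC) = -j/(ω·C) = 0 - j40.6 Ω
Step 3 — Parallel branch: R2 || C = 1/(1/R2 + 1/C) = 10.6 - j37.61 Ω.
Step 4 — Series with R1: Z_total = R1 + (R2 || C) = 21.7 - j37.61 Ω = 43.42∠-60.0° Ω.
Step 5 — Source phasor: V = 8.81∠22.9° V = 8.116 + j3.428 V.
Step 6 — Current: I = V / Z = 0.02504 + j0.2013 A = 0.2029∠82.9° A.
Step 7 — Complex power: S = V·I* = 0.8934 - j1.548 VA.
Step 8 — Real power: P = Re(S) = 0.8934 W.
Step 9 — Reactive power: Q = Im(S) = -1.548 VAR.
Step 10 — Apparent power: |S| = 1.787 VA.
Step 11 — Power factor: PF = P/|S| = 0.4998 (leading).

(a) P = 0.8934 W  (b) Q = -1.548 VAR  (c) S = 1.787 VA  (d) PF = 0.4998 (leading)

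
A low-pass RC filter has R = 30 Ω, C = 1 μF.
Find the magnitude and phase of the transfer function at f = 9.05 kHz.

Step 1 — Angular frequency: ω = 2π·9050 = 5.686e+04 rad/s.
Step 2 — Transfer function: H(jω) = 1/(1 + jωRC).
Step 3 — Denominator: 1 + jωRC = 1 + j·5.686e+04·30·1e-06 = 1 + j1.706.
Step 4 — H = 0.2558 - j0.4363.
Step 5 — Magnitude: |H| = 0.5057 (-5.9 dB); phase: φ = -59.6°.

|H| = 0.5057 (-5.9 dB), φ = -59.6°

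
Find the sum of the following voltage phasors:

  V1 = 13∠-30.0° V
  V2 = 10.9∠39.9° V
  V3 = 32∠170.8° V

Step 1 — Convert each phasor to rectangular form:
  V1 = 13·(cos(-30.0°) + j·sin(-30.0°)) = 11.26 - j6.5 V
  V2 = 10.9·(cos(39.9°) + j·sin(39.9°)) = 8.362 + j6.992 V
  V3 = 32·(cos(170.8°) + j·sin(170.8°)) = -31.59 + j5.116 V
Step 2 — Sum components: V_total = -11.97 + j5.608 V.
Step 3 — Convert to polar: |V_total| = 13.22 V, ∠V_total = 154.9°.

V_total = 13.22∠154.9° V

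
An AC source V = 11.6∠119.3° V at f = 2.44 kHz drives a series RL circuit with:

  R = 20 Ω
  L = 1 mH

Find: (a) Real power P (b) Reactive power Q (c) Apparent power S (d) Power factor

Step 1 — Angular frequency: ω = 2π·f = 2π·2440 = 1.533e+04 rad/s.
Step 2 — Component impedances:
  R: Z = R = 20 Ω
  L: Z = jωL = j·1.533e+04·0.001 = 0 + j15.33 Ω
Step 3 — Series combination: Z_total = R + L = 20 + j15.33 Ω = 25.2∠37.5° Ω.
Step 4 — Source phasor: V = 11.6∠119.3° V = -5.677 + j10.12 V.
Step 5 — Current: I = V / Z = 0.06543 + j0.4556 A = 0.4603∠81.8° A.
Step 6 — Complex power: S = V·I* = 4.238 + j3.249 VA.
Step 7 — Real power: P = Re(S) = 4.238 W.
Step 8 — Reactive power: Q = Im(S) = 3.249 VAR.
Step 9 — Apparent power: |S| = 5.34 VA.
Step 10 — Power factor: PF = P/|S| = 0.7937 (lagging).

(a) P = 4.238 W  (b) Q = 3.249 VAR  (c) S = 5.34 VA  (d) PF = 0.7937 (lagging)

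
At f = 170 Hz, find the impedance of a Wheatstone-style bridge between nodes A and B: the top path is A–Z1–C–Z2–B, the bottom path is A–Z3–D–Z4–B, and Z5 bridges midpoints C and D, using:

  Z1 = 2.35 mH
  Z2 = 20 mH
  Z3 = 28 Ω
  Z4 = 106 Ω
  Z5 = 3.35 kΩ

Step 1 — Angular frequency: ω = 2π·f = 2π·170 = 1068 rad/s.
Step 2 — Component impedances:
  Z1: Z = jωL = j·1068·0.00235 = 0 + j2.51 Ω
  Z2: Z = jωL = j·1068·0.02 = 0 + j21.36 Ω
  Z3: Z = R = 28 Ω
  Z4: Z = R = 106 Ω
  Z5: Z = R = 3350 Ω
Step 3 — Bridge requires nodal analysis (the Z5 bridge couples midpoints C and D, so the two paths cannot be reduced to a simple series/parallel combination). Setting node B to ground and injecting 1 A at node A, the 3-node admittance system at A, C, D solves to V_A = Z_AB = 4.124 + j23.14 Ω = 23.5∠79.9° Ω.

Z = 4.124 + j23.14 Ω = 23.5∠79.9° Ω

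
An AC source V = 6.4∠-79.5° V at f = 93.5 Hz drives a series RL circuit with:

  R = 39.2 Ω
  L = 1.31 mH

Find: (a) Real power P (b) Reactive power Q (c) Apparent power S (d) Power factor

Step 1 — Angular frequency: ω = 2π·f = 2π·93.5 = 587.5 rad/s.
Step 2 — Component impedances:
  R: Z = R = 39.2 Ω
  L: Z = jωL = j·587.5·0.00131 = 0 + j0.7696 Ω
Step 3 — Series combination: Z_total = R + L = 39.2 + j0.7696 Ω = 39.21∠1.1° Ω.
Step 4 — Source phasor: V = 6.4∠-79.5° V = 1.166 - j6.293 V.
Step 5 — Current: I = V / Z = 0.02659 - j0.1611 A = 0.1632∠-80.6° A.
Step 6 — Complex power: S = V·I* = 1.044 + j0.02051 VA.
Step 7 — Real power: P = Re(S) = 1.044 W.
Step 8 — Reactive power: Q = Im(S) = 0.02051 VAR.
Step 9 — Apparent power: |S| = 1.045 VA.
Step 10 — Power factor: PF = P/|S| = 0.9998 (lagging).

(a) P = 1.044 W  (b) Q = 0.02051 VAR  (c) S = 1.045 VA  (d) PF = 0.9998 (lagging)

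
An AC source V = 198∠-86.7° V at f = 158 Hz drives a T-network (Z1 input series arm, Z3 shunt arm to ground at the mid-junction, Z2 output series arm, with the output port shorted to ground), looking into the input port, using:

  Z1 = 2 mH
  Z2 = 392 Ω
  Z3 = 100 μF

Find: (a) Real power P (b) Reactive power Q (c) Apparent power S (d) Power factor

Step 1 — Angular frequency: ω = 2π·f = 2π·158 = 992.7 rad/s.
Step 2 — Component impedances:
  Z1: Z = jωL = j·992.7·0.002 = 0 + j1.985 Ω
  Z2: Z = R = 392 Ω
  Z3: Z = 1/(jωC) = -j/(ω·C) = 0 - j10.07 Ω
Step 3 — With the output port shorted to ground, the output series arm Z2 runs from the junction to ground; the shunt arm Z3 also runs from the junction to ground. They appear in parallel: Z3 || Z2 = 0.2587 - j10.07 Ω.
Step 4 — Series with input arm Z1: Z_in = Z1 + (Z3 || Z2) = 0.2587 - j8.081 Ω = 8.085∠-88.2° Ω.
Step 5 — Source phasor: V = 198∠-86.7° V = 11.4 - j197.7 V.
Step 6 — Current: I = V / Z = 24.48 + j0.6268 A = 24.49∠1.5° A.
Step 7 — Complex power: S = V·I* = 155.1 - j4846 VA.
Step 8 — Real power: P = Re(S) = 155.1 W.
Step 9 — Reactive power: Q = Im(S) = -4846 VAR.
Step 10 — Apparent power: |S| = 4849 VA.
Step 11 — Power factor: PF = P/|S| = 0.03199 (leading).

(a) P = 155.1 W  (b) Q = -4846 VAR  (c) S = 4849 VA  (d) PF = 0.03199 (leading)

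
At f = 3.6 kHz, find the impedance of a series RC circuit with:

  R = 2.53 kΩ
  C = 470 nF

Step 1 — Angular frequency: ω = 2π·f = 2π·3600 = 2.262e+04 rad/s.
Step 2 — Component impedances:
  R: Z = R = 2530 Ω
  C: Z = 1/(jωC) = -j/(ω·C) = 0 - j94.06 Ω
Step 3 — Series combination: Z_total = R + C = 2530 - j94.06 Ω = 2532∠-2.1° Ω.

Z = 2530 - j94.06 Ω = 2532∠-2.1° Ω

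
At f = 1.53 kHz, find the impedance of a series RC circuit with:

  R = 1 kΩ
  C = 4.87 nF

Step 1 — Angular frequency: ω = 2π·f = 2π·1530 = 9613 rad/s.
Step 2 — Component impedances:
  R: Z = R = 1000 Ω
  C: Z = 1/(jωC) = -j/(ω·C) = 0 - j2.136e+04 Ω
Step 3 — Series combination: Z_total = R + C = 1000 - j2.136e+04 Ω = 2.138e+04∠-87.3° Ω.

Z = 1000 - j2.136e+04 Ω = 2.138e+04∠-87.3° Ω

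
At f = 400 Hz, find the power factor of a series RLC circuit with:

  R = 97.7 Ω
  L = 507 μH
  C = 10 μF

Step 1 — Angular frequency: ω = 2π·f = 2π·400 = 2513 rad/s.
Step 2 — Component impedances:
  R: Z = R = 97.7 Ω
  L: Z = jωL = j·2513·0.000507 = 0 + j1.274 Ω
  C: Z = 1/(jωC) = -j/(ω·C) = 0 - j39.79 Ω
Step 3 — Series combination: Z_total = R + L + C = 97.7 - j38.51 Ω = 105∠-21.5° Ω.
Step 4 — Power factor: PF = cos(φ) = Re(Z)/|Z| = 97.7/105.02 = 0.9303.
Step 5 — Type: Im(Z) = -38.51 ⇒ leading (phase φ = -21.5°).

PF = 0.9303 (leading, φ = -21.5°)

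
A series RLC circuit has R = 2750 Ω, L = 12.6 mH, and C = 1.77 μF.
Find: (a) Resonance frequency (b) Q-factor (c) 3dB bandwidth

Step 1 — Resonance: ω₀ = 1/√(LC) = 1/√(0.0126·1.77e-06) = 6696 rad/s.
Step 2 — f₀ = ω₀/(2π) = 1066 Hz.
Step 3 — Series Q: Q = ω₀L/R = 6696·0.0126/2750 = 0.03068.
Step 4 — Bandwidth: Δω = ω₀/Q = 2.183e+05 rad/s; BW = Δω/(2π) = 3.474e+04 Hz.

(a) f₀ = 1066 Hz  (b) Q = 0.03068  (c) BW = 3.474e+04 Hz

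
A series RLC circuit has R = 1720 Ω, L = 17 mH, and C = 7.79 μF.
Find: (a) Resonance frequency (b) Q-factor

Step 1 — Resonance condition Im(Z)=0 gives ω₀ = 1/√(LC).
Step 2 — ω₀ = 1/√(0.017·7.79e-06) = 2748 rad/s.
Step 3 — f₀ = ω₀/(2π) = 437.3 Hz.
Step 4 — Series Q: Q = ω₀L/R = 2748·0.017/1720 = 0.02716.

(a) f₀ = 437.3 Hz  (b) Q = 0.02716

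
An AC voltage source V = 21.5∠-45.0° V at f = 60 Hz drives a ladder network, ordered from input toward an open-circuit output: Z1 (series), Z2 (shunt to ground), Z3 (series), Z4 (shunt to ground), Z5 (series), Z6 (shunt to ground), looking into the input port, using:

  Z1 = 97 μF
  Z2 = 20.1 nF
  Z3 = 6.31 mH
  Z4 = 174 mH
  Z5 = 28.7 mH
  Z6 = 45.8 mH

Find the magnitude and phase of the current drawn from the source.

Step 1 — Angular frequency: ω = 2π·f = 2π·60 = 377 rad/s.
Step 2 — Component impedances:
  Z1: Z = 1/(jωC) = -j/(ω·C) = 0 - j27.35 Ω
  Z2: Z = 1/(jωC) = -j/(ω·C) = 0 - j1.32e+05 Ω
  Z3: Z = jωL = j·377·0.00631 = 0 + j2.379 Ω
  Z4: Z = jωL = j·377·0.174 = 0 + j65.6 Ω
  Z5: Z = jωL = j·377·0.0287 = 0 + j10.82 Ω
  Z6: Z = jωL = j·377·0.0458 = 0 + j17.27 Ω
Step 3 — Ladder network (open output): work backward from the far end, alternating series and parallel combinations. Z_in = 0 - j5.298 Ω = 5.298∠-90.0° Ω.
Step 4 — Source phasor: V = 21.5∠-45.0° V = 15.2 - j15.2 V.
Step 5 — Ohm's law: I = V / Z_total = (15.2 - j15.2) / (0 - j5.298) = 2.87 + j2.87 A.
Step 6 — Convert to polar: |I| = 4.058 A, ∠I = 45.0°.

I = 4.058∠45.0° A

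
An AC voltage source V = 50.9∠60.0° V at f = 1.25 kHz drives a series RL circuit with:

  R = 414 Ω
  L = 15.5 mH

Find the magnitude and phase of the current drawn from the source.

Step 1 — Angular frequency: ω = 2π·f = 2π·1250 = 7854 rad/s.
Step 2 — Component impedances:
  R: Z = R = 414 Ω
  L: Z = jωL = j·7854·0.0155 = 0 + j121.7 Ω
Step 3 — Series combination: Z_total = R + L = 414 + j121.7 Ω = 431.5∠16.4° Ω.
Step 4 — Source phasor: V = 50.9∠60.0° V = 25.45 + j44.08 V.
Step 5 — Ohm's law: I = V / Z_total = (25.45 + j44.08) / (414 + j121.7) = 0.0854 + j0.08136 A.
Step 6 — Convert to polar: |I| = 0.118 A, ∠I = 43.6°.

I = 0.118∠43.6° A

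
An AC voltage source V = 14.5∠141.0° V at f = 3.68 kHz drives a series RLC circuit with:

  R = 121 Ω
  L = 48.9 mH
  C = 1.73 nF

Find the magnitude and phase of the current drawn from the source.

Step 1 — Angular frequency: ω = 2π·f = 2π·3680 = 2.312e+04 rad/s.
Step 2 — Component impedances:
  R: Z = R = 121 Ω
  L: Z = jωL = j·2.312e+04·0.0489 = 0 + j1131 Ω
  C: Z = 1/(jωC) = -j/(ω·C) = 0 - j2.5e+04 Ω
Step 3 — Series combination: Z_total = R + L + C = 121 - j2.387e+04 Ω = 2.387e+04∠-89.7° Ω.
Step 4 — Source phasor: V = 14.5∠141.0° V = -11.27 + j9.125 V.
Step 5 — Ohm's law: I = V / Z_total = (-11.27 + j9.125) / (121 - j2.387e+04) = -0.0003847 - j0.0004702 A.
Step 6 — Convert to polar: |I| = 0.0006075 A, ∠I = -129.3°.

I = 0.0006075∠-129.3° A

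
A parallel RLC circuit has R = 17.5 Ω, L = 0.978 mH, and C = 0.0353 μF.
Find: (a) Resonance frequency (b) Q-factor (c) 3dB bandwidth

Step 1 — Resonance: ω₀ = 1/√(LC) = 1/√(0.000978·3.53e-08) = 1.702e+05 rad/s.
Step 2 — f₀ = ω₀/(2π) = 2.709e+04 Hz.
Step 3 — Parallel Q: Q = R/(ω₀L) = 17.5/(1.702e+05·0.000978) = 0.1051.
Step 4 — Bandwidth: Δω = ω₀/Q = 1.619e+06 rad/s; BW = Δω/(2π) = 2.576e+05 Hz.

(a) f₀ = 2.709e+04 Hz  (b) Q = 0.1051  (c) BW = 2.576e+05 Hz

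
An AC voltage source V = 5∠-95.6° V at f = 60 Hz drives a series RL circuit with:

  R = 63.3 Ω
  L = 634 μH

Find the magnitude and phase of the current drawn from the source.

Step 1 — Angular frequency: ω = 2π·f = 2π·60 = 377 rad/s.
Step 2 — Component impedances:
  R: Z = R = 63.3 Ω
  L: Z = jωL = j·377·0.000634 = 0 + j0.239 Ω
Step 3 — Series combination: Z_total = R + L = 63.3 + j0.239 Ω = 63.3∠0.2° Ω.
Step 4 — Source phasor: V = 5∠-95.6° V = -0.4879 - j4.976 V.
Step 5 — Ohm's law: I = V / Z_total = (-0.4879 - j4.976) / (63.3 + j0.239) = -0.008005 - j0.07858 A.
Step 6 — Convert to polar: |I| = 0.07899 A, ∠I = -95.8°.

I = 0.07899∠-95.8° A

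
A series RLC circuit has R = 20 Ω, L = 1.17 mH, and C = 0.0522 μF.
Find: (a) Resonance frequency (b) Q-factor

Step 1 — Resonance condition Im(Z)=0 gives ω₀ = 1/√(LC).
Step 2 — ω₀ = 1/√(0.00117·5.22e-08) = 1.28e+05 rad/s.
Step 3 — f₀ = ω₀/(2π) = 2.037e+04 Hz.
Step 4 — Series Q: Q = ω₀L/R = 1.28e+05·0.00117/20 = 7.486.

(a) f₀ = 2.037e+04 Hz  (b) Q = 7.486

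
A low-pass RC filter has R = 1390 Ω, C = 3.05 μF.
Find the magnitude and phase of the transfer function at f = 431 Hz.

Step 1 — Angular frequency: ω = 2π·431 = 2708 rad/s.
Step 2 — Transfer function: H(jω) = 1/(1 + jωRC).
Step 3 — Denominator: 1 + jωRC = 1 + j·2708·1390·3.05e-06 = 1 + j11.48.
Step 4 — H = 0.00753 - j0.08645.
Step 5 — Magnitude: |H| = 0.08677 (-21.2 dB); phase: φ = -85.0°.

|H| = 0.08677 (-21.2 dB), φ = -85.0°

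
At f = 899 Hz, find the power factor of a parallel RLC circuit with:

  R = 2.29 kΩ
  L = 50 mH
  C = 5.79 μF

Step 1 — Angular frequency: ω = 2π·f = 2π·899 = 5649 rad/s.
Step 2 — Component impedances:
  R: Z = R = 2290 Ω
  L: Z = jωL = j·5649·0.05 = 0 + j282.4 Ω
  C: Z = 1/(jωC) = -j/(ω·C) = 0 - j30.58 Ω
Step 3 — Parallel combination: 1/Z_total = 1/R + 1/L + 1/C; Z_total = 0.5133 - j34.28 Ω = 34.28∠-89.1° Ω.
Step 4 — Power factor: PF = cos(φ) = Re(Z)/|Z| = 0.5133/34.28 = 0.01497.
Step 5 — Type: Im(Z) = -34.28 ⇒ leading (phase φ = -89.1°).

PF = 0.01497 (leading, φ = -89.1°)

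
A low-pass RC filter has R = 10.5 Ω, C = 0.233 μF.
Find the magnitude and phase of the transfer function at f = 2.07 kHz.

Step 1 — Angular frequency: ω = 2π·2070 = 1.301e+04 rad/s.
Step 2 — Transfer function: H(jω) = 1/(1 + jωRC).
Step 3 — Denominator: 1 + jωRC = 1 + j·1.301e+04·10.5·2.33e-07 = 1 + j0.03182.
Step 4 — H = 0.999 - j0.03179.
Step 5 — Magnitude: |H| = 0.9995 (-0.0 dB); phase: φ = -1.8°.

|H| = 0.9995 (-0.0 dB), φ = -1.8°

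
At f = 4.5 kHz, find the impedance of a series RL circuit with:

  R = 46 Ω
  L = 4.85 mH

Step 1 — Angular frequency: ω = 2π·f = 2π·4500 = 2.827e+04 rad/s.
Step 2 — Component impedances:
  R: Z = R = 46 Ω
  L: Z = jωL = j·2.827e+04·0.00485 = 0 + j137.1 Ω
Step 3 — Series combination: Z_total = R + L = 46 + j137.1 Ω = 144.6∠71.5° Ω.

Z = 46 + j137.1 Ω = 144.6∠71.5° Ω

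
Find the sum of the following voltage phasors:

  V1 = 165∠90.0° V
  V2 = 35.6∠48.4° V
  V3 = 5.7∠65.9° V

Step 1 — Convert each phasor to rectangular form:
  V1 = 165·(cos(90.0°) + j·sin(90.0°)) = 0 + j165 V
  V2 = 35.6·(cos(48.4°) + j·sin(48.4°)) = 23.64 + j26.62 V
  V3 = 5.7·(cos(65.9°) + j·sin(65.9°)) = 2.327 + j5.203 V
Step 2 — Sum components: V_total = 25.96 + j196.8 V.
Step 3 — Convert to polar: |V_total| = 198.5 V, ∠V_total = 82.5°.

V_total = 198.5∠82.5° V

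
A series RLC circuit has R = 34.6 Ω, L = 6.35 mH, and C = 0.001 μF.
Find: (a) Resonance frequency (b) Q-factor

Step 1 — Resonance condition Im(Z)=0 gives ω₀ = 1/√(LC).
Step 2 — ω₀ = 1/√(0.00635·1e-09) = 3.968e+05 rad/s.
Step 3 — f₀ = ω₀/(2π) = 6.316e+04 Hz.
Step 4 — Series Q: Q = ω₀L/R = 3.968e+05·0.00635/34.6 = 72.83.

(a) f₀ = 6.316e+04 Hz  (b) Q = 72.83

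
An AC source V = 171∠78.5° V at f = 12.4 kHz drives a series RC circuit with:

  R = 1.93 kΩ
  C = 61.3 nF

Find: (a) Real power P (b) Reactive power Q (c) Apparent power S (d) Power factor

Step 1 — Angular frequency: ω = 2π·f = 2π·1.24e+04 = 7.791e+04 rad/s.
Step 2 — Component impedances:
  R: Z = R = 1930 Ω
  C: Z = 1/(jωC) = -j/(ω·C) = 0 - j209.4 Ω
Step 3 — Series combination: Z_total = R + C = 1930 - j209.4 Ω = 1941∠-6.2° Ω.
Step 4 — Source phasor: V = 171∠78.5° V = 34.09 + j167.6 V.
Step 5 — Current: I = V / Z = 0.008149 + j0.08771 A = 0.08808∠84.7° A.
Step 6 — Complex power: S = V·I* = 14.97 - j1.625 VA.
Step 7 — Real power: P = Re(S) = 14.97 W.
Step 8 — Reactive power: Q = Im(S) = -1.625 VAR.
Step 9 — Apparent power: |S| = 15.06 VA.
Step 10 — Power factor: PF = P/|S| = 0.9942 (leading).

(a) P = 14.97 W  (b) Q = -1.625 VAR  (c) S = 15.06 VA  (d) PF = 0.9942 (leading)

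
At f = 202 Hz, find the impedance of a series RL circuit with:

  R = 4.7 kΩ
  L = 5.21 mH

Step 1 — Angular frequency: ω = 2π·f = 2π·202 = 1269 rad/s.
Step 2 — Component impedances:
  R: Z = R = 4700 Ω
  L: Z = jωL = j·1269·0.00521 = 0 + j6.613 Ω
Step 3 — Series combination: Z_total = R + L = 4700 + j6.613 Ω = 4700∠0.1° Ω.

Z = 4700 + j6.613 Ω = 4700∠0.1° Ω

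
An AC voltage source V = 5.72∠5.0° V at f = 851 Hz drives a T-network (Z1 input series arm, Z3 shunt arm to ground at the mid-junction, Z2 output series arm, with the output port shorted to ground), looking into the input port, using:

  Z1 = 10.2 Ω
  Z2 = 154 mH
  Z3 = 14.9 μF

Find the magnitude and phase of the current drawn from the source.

Step 1 — Angular frequency: ω = 2π·f = 2π·851 = 5347 rad/s.
Step 2 — Component impedances:
  Z1: Z = R = 10.2 Ω
  Z2: Z = jωL = j·5347·0.154 = 0 + j823.4 Ω
  Z3: Z = 1/(jωC) = -j/(ω·C) = 0 - j12.55 Ω
Step 3 — With the output port shorted to ground, the output series arm Z2 runs from the junction to ground; the shunt arm Z3 also runs from the junction to ground. They appear in parallel: Z3 || Z2 = 0 - j12.75 Ω.
Step 4 — Series with input arm Z1: Z_in = Z1 + (Z3 || Z2) = 10.2 - j12.75 Ω = 16.32∠-51.3° Ω.
Step 5 — Source phasor: V = 5.72∠5.0° V = 5.698 + j0.4985 V.
Step 6 — Ohm's law: I = V / Z_total = (5.698 + j0.4985) / (10.2 - j12.75) = 0.1942 + j0.2916 A.
Step 7 — Convert to polar: |I| = 0.3504 A, ∠I = 56.3°.

I = 0.3504∠56.3° A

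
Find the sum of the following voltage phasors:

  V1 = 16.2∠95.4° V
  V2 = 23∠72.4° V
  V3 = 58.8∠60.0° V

Step 1 — Convert each phasor to rectangular form:
  V1 = 16.2·(cos(95.4°) + j·sin(95.4°)) = -1.525 + j16.13 V
  V2 = 23·(cos(72.4°) + j·sin(72.4°)) = 6.955 + j21.92 V
  V3 = 58.8·(cos(60.0°) + j·sin(60.0°)) = 29.4 + j50.92 V
Step 2 — Sum components: V_total = 34.83 + j88.97 V.
Step 3 — Convert to polar: |V_total| = 95.55 V, ∠V_total = 68.6°.

V_total = 95.55∠68.6° V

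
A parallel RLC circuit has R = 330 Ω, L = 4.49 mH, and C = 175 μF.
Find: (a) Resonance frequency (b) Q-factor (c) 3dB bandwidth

Step 1 — Resonance: ω₀ = 1/√(LC) = 1/√(0.00449·0.000175) = 1128 rad/s.
Step 2 — f₀ = ω₀/(2π) = 179.5 Hz.
Step 3 — Parallel Q: Q = R/(ω₀L) = 330/(1128·0.00449) = 65.15.
Step 4 — Bandwidth: Δω = ω₀/Q = 17.32 rad/s; BW = Δω/(2π) = 2.756 Hz.

(a) f₀ = 179.5 Hz  (b) Q = 65.15  (c) BW = 2.756 Hz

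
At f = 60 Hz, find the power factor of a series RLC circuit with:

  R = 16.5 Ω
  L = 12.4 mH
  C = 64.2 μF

Step 1 — Angular frequency: ω = 2π·f = 2π·60 = 377 rad/s.
Step 2 — Component impedances:
  R: Z = R = 16.5 Ω
  L: Z = jωL = j·377·0.0124 = 0 + j4.675 Ω
  C: Z = 1/(jωC) = -j/(ω·C) = 0 - j41.32 Ω
Step 3 — Series combination: Z_total = R + L + C = 16.5 - j36.64 Ω = 40.19∠-65.8° Ω.
Step 4 — Power factor: PF = cos(φ) = Re(Z)/|Z| = 16.5/40.186 = 0.4106.
Step 5 — Type: Im(Z) = -36.64 ⇒ leading (phase φ = -65.8°).

PF = 0.4106 (leading, φ = -65.8°)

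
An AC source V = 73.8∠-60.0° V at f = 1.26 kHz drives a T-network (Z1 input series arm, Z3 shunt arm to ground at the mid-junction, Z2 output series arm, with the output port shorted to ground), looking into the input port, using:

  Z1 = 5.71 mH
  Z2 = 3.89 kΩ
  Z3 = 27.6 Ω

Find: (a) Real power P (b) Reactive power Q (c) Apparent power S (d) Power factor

Step 1 — Angular frequency: ω = 2π·f = 2π·1260 = 7917 rad/s.
Step 2 — Component impedances:
  Z1: Z = jωL = j·7917·0.00571 = 0 + j45.21 Ω
  Z2: Z = R = 3890 Ω
  Z3: Z = R = 27.6 Ω
Step 3 — With the output port shorted to ground, the output series arm Z2 runs from the junction to ground; the shunt arm Z3 also runs from the junction to ground. They appear in parallel: Z3 || Z2 = 27.41 Ω.
Step 4 — Series with input arm Z1: Z_in = Z1 + (Z3 || Z2) = 27.41 + j45.21 Ω = 52.86∠58.8° Ω.
Step 5 — Source phasor: V = 73.8∠-60.0° V = 36.9 - j63.91 V.
Step 6 — Current: I = V / Z = -0.672 - j1.224 A = 1.396∠-118.8° A.
Step 7 — Complex power: S = V·I* = 53.41 + j88.1 VA.
Step 8 — Real power: P = Re(S) = 53.41 W.
Step 9 — Reactive power: Q = Im(S) = 88.1 VAR.
Step 10 — Apparent power: |S| = 103 VA.
Step 11 — Power factor: PF = P/|S| = 0.5184 (lagging).

(a) P = 53.41 W  (b) Q = 88.1 VAR  (c) S = 103 VA  (d) PF = 0.5184 (lagging)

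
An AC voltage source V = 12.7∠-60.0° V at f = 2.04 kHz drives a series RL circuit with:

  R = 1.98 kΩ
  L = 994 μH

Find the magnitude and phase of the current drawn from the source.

Step 1 — Angular frequency: ω = 2π·f = 2π·2040 = 1.282e+04 rad/s.
Step 2 — Component impedances:
  R: Z = R = 1980 Ω
  L: Z = jωL = j·1.282e+04·0.000994 = 0 + j12.74 Ω
Step 3 — Series combination: Z_total = R + L = 1980 + j12.74 Ω = 1980∠0.4° Ω.
Step 4 — Source phasor: V = 12.7∠-60.0° V = 6.35 - j11 V.
Step 5 — Ohm's law: I = V / Z_total = (6.35 - j11) / (1980 + j12.74) = 0.003171 - j0.005575 A.
Step 6 — Convert to polar: |I| = 0.006414 A, ∠I = -60.4°.

I = 0.006414∠-60.4° A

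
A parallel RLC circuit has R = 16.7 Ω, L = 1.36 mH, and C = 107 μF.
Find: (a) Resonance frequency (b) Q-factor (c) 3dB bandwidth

Step 1 — Resonance: ω₀ = 1/√(LC) = 1/√(0.00136·0.000107) = 2621 rad/s.
Step 2 — f₀ = ω₀/(2π) = 417.2 Hz.
Step 3 — Parallel Q: Q = R/(ω₀L) = 16.7/(2621·0.00136) = 4.684.
Step 4 — Bandwidth: Δω = ω₀/Q = 559.6 rad/s; BW = Δω/(2π) = 89.07 Hz.

(a) f₀ = 417.2 Hz  (b) Q = 4.684  (c) BW = 89.07 Hz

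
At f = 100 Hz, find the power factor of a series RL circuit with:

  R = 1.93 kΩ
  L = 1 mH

Step 1 — Angular frequency: ω = 2π·f = 2π·100 = 628.3 rad/s.
Step 2 — Component impedances:
  R: Z = R = 1930 Ω
  L: Z = jωL = j·628.3·0.001 = 0 + j0.6283 Ω
Step 3 — Series combination: Z_total = R + L = 1930 + j0.6283 Ω = 1930∠0.0° Ω.
Step 4 — Power factor: PF = cos(φ) = Re(Z)/|Z| = 1930/1930 = 1.
Step 5 — Type: Im(Z) = 0.6283 ⇒ lagging (phase φ = 0.0°).

PF = 1 (lagging, φ = 0.0°)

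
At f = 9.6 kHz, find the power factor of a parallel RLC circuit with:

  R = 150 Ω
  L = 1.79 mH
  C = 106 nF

Step 1 — Angular frequency: ω = 2π·f = 2π·9600 = 6.032e+04 rad/s.
Step 2 — Component impedances:
  R: Z = R = 150 Ω
  L: Z = jωL = j·6.032e+04·0.00179 = 0 + j108 Ω
  C: Z = 1/(jωC) = -j/(ω·C) = 0 - j156.4 Ω
Step 3 — Parallel combination: 1/Z_total = 1/R + 1/L + 1/C; Z_total = 126.6 + j54.45 Ω = 137.8∠23.3° Ω.
Step 4 — Power factor: PF = cos(φ) = Re(Z)/|Z| = 126.57/137.79 = 0.9186.
Step 5 — Type: Im(Z) = 54.45 ⇒ lagging (phase φ = 23.3°).

PF = 0.9186 (lagging, φ = 23.3°)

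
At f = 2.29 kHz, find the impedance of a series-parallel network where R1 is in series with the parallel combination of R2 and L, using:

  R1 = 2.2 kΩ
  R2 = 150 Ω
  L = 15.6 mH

Step 1 — Angular frequency: ω = 2π·f = 2π·2290 = 1.439e+04 rad/s.
Step 2 — Component impedances:
  R1: Z = R = 2200 Ω
  R2: Z = R = 150 Ω
  L: Z = jωL = j·1.439e+04·0.0156 = 0 + j224.5 Ω
Step 3 — Parallel branch: R2 || L = 1/(1/R2 + 1/L) = 103.7 + j69.29 Ω.
Step 4 — Series with R1: Z_total = R1 + (R2 || L) = 2304 + j69.29 Ω = 2305∠1.7° Ω.

Z = 2304 + j69.29 Ω = 2305∠1.7° Ω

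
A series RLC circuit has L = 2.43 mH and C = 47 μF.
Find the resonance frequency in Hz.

Step 1 — Resonance condition Im(Z)=0 gives ω₀ = 1/√(LC).
Step 2 — ω₀ = 1/√(0.00243·4.7e-05) = 2959 rad/s.
Step 3 — f₀ = ω₀/(2π) = 470.9 Hz.

f₀ = 470.9 Hz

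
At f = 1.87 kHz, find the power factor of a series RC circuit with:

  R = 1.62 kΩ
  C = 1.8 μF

Step 1 — Angular frequency: ω = 2π·f = 2π·1870 = 1.175e+04 rad/s.
Step 2 — Component impedances:
  R: Z = R = 1620 Ω
  C: Z = 1/(jωC) = -j/(ω·C) = 0 - j47.28 Ω
Step 3 — Series combination: Z_total = R + C = 1620 - j47.28 Ω = 1621∠-1.7° Ω.
Step 4 — Power factor: PF = cos(φ) = Re(Z)/|Z| = 1620/1620.7 = 0.9996.
Step 5 — Type: Im(Z) = -47.28 ⇒ leading (phase φ = -1.7°).

PF = 0.9996 (leading, φ = -1.7°)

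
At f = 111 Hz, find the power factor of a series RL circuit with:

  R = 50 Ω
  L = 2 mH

Step 1 — Angular frequency: ω = 2π·f = 2π·111 = 697.4 rad/s.
Step 2 — Component impedances:
  R: Z = R = 50 Ω
  L: Z = jωL = j·697.4·0.002 = 0 + j1.395 Ω
Step 3 — Series combination: Z_total = R + L = 50 + j1.395 Ω = 50.02∠1.6° Ω.
Step 4 — Power factor: PF = cos(φ) = Re(Z)/|Z| = 50/50.02 = 0.9996.
Step 5 — Type: Im(Z) = 1.395 ⇒ lagging (phase φ = 1.6°).

PF = 0.9996 (lagging, φ = 1.6°)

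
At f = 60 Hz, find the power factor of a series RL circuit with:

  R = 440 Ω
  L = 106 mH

Step 1 — Angular frequency: ω = 2π·f = 2π·60 = 377 rad/s.
Step 2 — Component impedances:
  R: Z = R = 440 Ω
  L: Z = jωL = j·377·0.106 = 0 + j39.96 Ω
Step 3 — Series combination: Z_total = R + L = 440 + j39.96 Ω = 441.8∠5.2° Ω.
Step 4 — Power factor: PF = cos(φ) = Re(Z)/|Z| = 440/441.8 = 0.9959.
Step 5 — Type: Im(Z) = 39.96 ⇒ lagging (phase φ = 5.2°).

PF = 0.9959 (lagging, φ = 5.2°)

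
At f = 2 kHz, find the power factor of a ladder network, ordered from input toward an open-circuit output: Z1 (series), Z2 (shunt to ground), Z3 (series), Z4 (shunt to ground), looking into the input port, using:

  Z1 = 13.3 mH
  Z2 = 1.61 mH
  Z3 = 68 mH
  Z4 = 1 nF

Step 1 — Angular frequency: ω = 2π·f = 2π·2000 = 1.257e+04 rad/s.
Step 2 — Component impedances:
  Z1: Z = jωL = j·1.257e+04·0.0133 = 0 + j167.1 Ω
  Z2: Z = jωL = j·1.257e+04·0.00161 = 0 + j20.23 Ω
  Z3: Z = jωL = j·1.257e+04·0.068 = 0 + j854.5 Ω
  Z4: Z = 1/(jωC) = -j/(ω·C) = 0 - j7.958e+04 Ω
Step 3 — Ladder network (open output): work backward from the far end, alternating series and parallel combinations. Z_in = 0 + j187.4 Ω = 187.4∠90.0° Ω.
Step 4 — Power factor: PF = cos(φ) = Re(Z)/|Z| = 0/187.4 = 0.
Step 5 — Type: Im(Z) = 187.4 ⇒ lagging (phase φ = 90.0°).

PF = 0 (lagging, φ = 90.0°)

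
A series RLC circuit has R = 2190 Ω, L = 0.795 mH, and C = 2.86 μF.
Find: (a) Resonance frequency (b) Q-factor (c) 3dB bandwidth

Step 1 — Resonance: ω₀ = 1/√(LC) = 1/√(0.000795·2.86e-06) = 2.097e+04 rad/s.
Step 2 — f₀ = ω₀/(2π) = 3338 Hz.
Step 3 — Series Q: Q = ω₀L/R = 2.097e+04·0.000795/2190 = 0.007613.
Step 4 — Bandwidth: Δω = ω₀/Q = 2.755e+06 rad/s; BW = Δω/(2π) = 4.384e+05 Hz.

(a) f₀ = 3338 Hz  (b) Q = 0.007613  (c) BW = 4.384e+05 Hz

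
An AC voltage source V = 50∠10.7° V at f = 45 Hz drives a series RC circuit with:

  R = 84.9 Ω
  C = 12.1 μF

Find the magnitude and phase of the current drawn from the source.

Step 1 — Angular frequency: ω = 2π·f = 2π·45 = 282.7 rad/s.
Step 2 — Component impedances:
  R: Z = R = 84.9 Ω
  C: Z = 1/(jωC) = -j/(ω·C) = 0 - j292.3 Ω
Step 3 — Series combination: Z_total = R + C = 84.9 - j292.3 Ω = 304.4∠-73.8° Ω.
Step 4 — Source phasor: V = 50∠10.7° V = 49.13 + j9.283 V.
Step 5 — Ohm's law: I = V / Z_total = (49.13 + j9.283) / (84.9 - j292.3) = 0.01573 + j0.1635 A.
Step 6 — Convert to polar: |I| = 0.1643 A, ∠I = 84.5°.

I = 0.1643∠84.5° A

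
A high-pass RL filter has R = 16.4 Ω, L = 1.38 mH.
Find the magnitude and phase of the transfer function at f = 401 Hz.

Step 1 — Angular frequency: ω = 2π·401 = 2520 rad/s.
Step 2 — Transfer function: H(jω) = jωL/(R + jωL).
Step 3 — Numerator jωL = j·3.477; denominator R + jωL = 16.4 + j3.477.
Step 4 — H = 0.04302 + j0.2029.
Step 5 — Magnitude: |H| = 0.2074 (-13.7 dB); phase: φ = 78.0°.

|H| = 0.2074 (-13.7 dB), φ = 78.0°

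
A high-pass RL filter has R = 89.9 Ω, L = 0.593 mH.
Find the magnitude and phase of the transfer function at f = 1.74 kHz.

Step 1 — Angular frequency: ω = 2π·1740 = 1.093e+04 rad/s.
Step 2 — Transfer function: H(jω) = jωL/(R + jωL).
Step 3 — Numerator jωL = j·6.483; denominator R + jωL = 89.9 + j6.483.
Step 4 — H = 0.005174 + j0.07174.
Step 5 — Magnitude: |H| = 0.07193 (-22.9 dB); phase: φ = 85.9°.

|H| = 0.07193 (-22.9 dB), φ = 85.9°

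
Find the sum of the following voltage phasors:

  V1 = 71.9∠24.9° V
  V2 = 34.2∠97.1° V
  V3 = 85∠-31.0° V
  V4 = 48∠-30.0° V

Step 1 — Convert each phasor to rectangular form:
  V1 = 71.9·(cos(24.9°) + j·sin(24.9°)) = 65.22 + j30.27 V
  V2 = 34.2·(cos(97.1°) + j·sin(97.1°)) = -4.227 + j33.94 V
  V3 = 85·(cos(-31.0°) + j·sin(-31.0°)) = 72.86 - j43.78 V
  V4 = 48·(cos(-30.0°) + j·sin(-30.0°)) = 41.57 - j24 V
Step 2 — Sum components: V_total = 175.4 - j3.568 V.
Step 3 — Convert to polar: |V_total| = 175.5 V, ∠V_total = -1.2°.

V_total = 175.5∠-1.2° V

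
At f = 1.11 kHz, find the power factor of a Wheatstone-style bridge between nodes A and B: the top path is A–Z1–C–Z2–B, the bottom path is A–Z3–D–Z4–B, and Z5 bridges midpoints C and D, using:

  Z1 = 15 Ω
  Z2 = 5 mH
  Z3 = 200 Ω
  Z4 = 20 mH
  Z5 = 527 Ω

Step 1 — Angular frequency: ω = 2π·f = 2π·1110 = 6974 rad/s.
Step 2 — Component impedances:
  Z1: Z = R = 15 Ω
  Z2: Z = jωL = j·6974·0.005 = 0 + j34.87 Ω
  Z3: Z = R = 200 Ω
  Z4: Z = jωL = j·6974·0.02 = 0 + j139.5 Ω
  Z5: Z = R = 527 Ω
Step 3 — Bridge requires nodal analysis (the Z5 bridge couples midpoints C and D, so the two paths cannot be reduced to a simple series/parallel combination). Setting node B to ground and injecting 1 A at node A, the 3-node admittance system at A, C, D solves to V_A = Z_AB = 15.42 + j29.18 Ω = 33∠62.1° Ω.
Step 4 — Power factor: PF = cos(φ) = Re(Z)/|Z| = 15.419/33.004 = 0.4672.
Step 5 — Type: Im(Z) = 29.18 ⇒ lagging (phase φ = 62.1°).

PF = 0.4672 (lagging, φ = 62.1°)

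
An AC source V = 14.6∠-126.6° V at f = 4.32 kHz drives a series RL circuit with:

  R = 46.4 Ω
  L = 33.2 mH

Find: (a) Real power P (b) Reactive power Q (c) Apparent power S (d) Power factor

Step 1 — Angular frequency: ω = 2π·f = 2π·4320 = 2.714e+04 rad/s.
Step 2 — Component impedances:
  R: Z = R = 46.4 Ω
  L: Z = jωL = j·2.714e+04·0.0332 = 0 + j901.2 Ω
Step 3 — Series combination: Z_total = R + L = 46.4 + j901.2 Ω = 902.4∠87.1° Ω.
Step 4 — Source phasor: V = 14.6∠-126.6° V = -8.705 - j11.72 V.
Step 5 — Current: I = V / Z = -0.01347 + j0.008966 A = 0.01618∠146.3° A.
Step 6 — Complex power: S = V·I* = 0.01215 + j0.2359 VA.
Step 7 — Real power: P = Re(S) = 0.01215 W.
Step 8 — Reactive power: Q = Im(S) = 0.2359 VAR.
Step 9 — Apparent power: |S| = 0.2362 VA.
Step 10 — Power factor: PF = P/|S| = 0.05142 (lagging).

(a) P = 0.01215 W  (b) Q = 0.2359 VAR  (c) S = 0.2362 VA  (d) PF = 0.05142 (lagging)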